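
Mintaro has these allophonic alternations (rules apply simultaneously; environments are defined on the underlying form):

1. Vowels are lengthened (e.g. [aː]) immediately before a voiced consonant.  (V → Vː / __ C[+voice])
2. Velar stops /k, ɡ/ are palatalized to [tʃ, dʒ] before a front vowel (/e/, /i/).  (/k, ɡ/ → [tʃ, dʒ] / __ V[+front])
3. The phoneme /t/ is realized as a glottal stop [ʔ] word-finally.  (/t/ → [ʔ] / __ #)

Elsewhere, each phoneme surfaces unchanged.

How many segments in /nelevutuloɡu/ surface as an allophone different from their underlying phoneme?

Segments that undergo a rule: /e/ → [eː] (rule 1); /e/ → [eː] (rule 1); /u/ → [uː] (rule 1); /o/ → [oː] (rule 1).
All other segments surface unchanged.

4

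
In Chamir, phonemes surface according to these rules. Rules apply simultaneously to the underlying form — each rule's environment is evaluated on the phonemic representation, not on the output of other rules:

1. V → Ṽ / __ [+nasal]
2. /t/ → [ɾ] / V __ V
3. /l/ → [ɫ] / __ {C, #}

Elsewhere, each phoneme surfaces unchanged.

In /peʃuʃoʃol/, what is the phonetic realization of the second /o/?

[o]

/o/ (between /ʃ/ and /l/) is in the target of rule 1 but the environment (before a nasal consonant) is not met → [o].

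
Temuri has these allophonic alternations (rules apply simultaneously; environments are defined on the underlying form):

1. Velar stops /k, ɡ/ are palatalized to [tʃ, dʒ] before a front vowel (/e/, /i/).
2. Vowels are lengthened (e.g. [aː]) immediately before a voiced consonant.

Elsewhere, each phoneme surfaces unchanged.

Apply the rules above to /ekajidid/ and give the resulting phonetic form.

/e/ (word-initial) is in the target of rule 2 but the environment (before a voiced consonant) is not met → [e].
/k/ (between /e/ and /a/) is in the target of rule 1 but the environment (before a front vowel) is not met → [k].
/a/ (between /k/ and /j/) occurs before a voiced consonant → [aː] by rule 2.
/j/ (between /a/ and /i/): no rule targets it → [j].
/i/ (between /j/ and /d/) occurs before a voiced consonant → [iː] by rule 2.
/d/ (between /i/ and /i/) is unaffected → [d].
/i/ (between /d/ and /d/) occurs before a voiced consonant → [iː] by rule 2.
/d/ (word-final): no rule targets it → [d].

[ekaːjiːdiːd]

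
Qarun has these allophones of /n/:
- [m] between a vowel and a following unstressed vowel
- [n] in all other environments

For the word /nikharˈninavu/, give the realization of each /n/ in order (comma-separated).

Occurrence 1 (position 1): no conditioning environment matches → elsewhere allophone [n].
Occurrence 2 (position 7): no conditioning environment matches → elsewhere allophone [n].
Occurrence 3 (position 9): between a vowel and a following unstressed vowel → [m].

[n], [n], [m]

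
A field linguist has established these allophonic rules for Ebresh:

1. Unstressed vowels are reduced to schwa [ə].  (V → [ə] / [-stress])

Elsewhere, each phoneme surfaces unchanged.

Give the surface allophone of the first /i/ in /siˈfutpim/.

[ə]

/i/ — between /s/ and /f/, in an unstressed syllable — surfaces as [ə] (rule 1).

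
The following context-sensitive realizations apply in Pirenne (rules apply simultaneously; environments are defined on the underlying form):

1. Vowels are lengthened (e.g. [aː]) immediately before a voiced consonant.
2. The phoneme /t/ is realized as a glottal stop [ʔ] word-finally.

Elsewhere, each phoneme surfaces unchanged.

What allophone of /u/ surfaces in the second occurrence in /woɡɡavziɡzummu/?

[u]

/u/ (word-final): rule 1 targets it, but not before a voiced consonant → unchanged [u].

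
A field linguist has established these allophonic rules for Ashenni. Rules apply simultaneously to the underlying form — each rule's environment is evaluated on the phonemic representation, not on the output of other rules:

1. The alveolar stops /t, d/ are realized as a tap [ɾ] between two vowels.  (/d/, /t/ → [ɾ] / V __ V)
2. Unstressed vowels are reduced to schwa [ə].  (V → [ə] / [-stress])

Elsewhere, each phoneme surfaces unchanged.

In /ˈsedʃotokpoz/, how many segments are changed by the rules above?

4

Segments that undergo a rule: /o/ → [ə] (rule 2); /t/ → [ɾ] (rule 1); /o/ → [ə] (rule 2); /o/ → [ə] (rule 2).
All other segments surface unchanged.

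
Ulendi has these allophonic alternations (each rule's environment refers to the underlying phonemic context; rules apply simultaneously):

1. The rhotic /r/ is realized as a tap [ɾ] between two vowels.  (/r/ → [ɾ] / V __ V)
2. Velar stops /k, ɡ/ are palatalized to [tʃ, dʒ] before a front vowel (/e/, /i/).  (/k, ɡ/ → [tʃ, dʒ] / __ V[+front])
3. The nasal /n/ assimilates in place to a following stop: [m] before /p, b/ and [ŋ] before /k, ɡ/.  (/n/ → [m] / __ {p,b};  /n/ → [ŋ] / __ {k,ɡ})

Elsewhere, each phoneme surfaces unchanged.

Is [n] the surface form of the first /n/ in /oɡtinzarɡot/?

/n/ (between /i/ and /z/): rule 3 targets it, but not before a labial or velar stop → unchanged [n].
The actual realization is [n], which matches [n].

Yes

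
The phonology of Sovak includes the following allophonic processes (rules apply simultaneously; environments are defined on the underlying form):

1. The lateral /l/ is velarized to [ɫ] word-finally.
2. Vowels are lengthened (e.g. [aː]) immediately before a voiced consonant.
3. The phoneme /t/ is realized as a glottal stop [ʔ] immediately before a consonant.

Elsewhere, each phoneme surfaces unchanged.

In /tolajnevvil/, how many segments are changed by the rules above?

Segments that undergo a rule: /o/ → [oː] (rule 2); /a/ → [aː] (rule 2); /e/ → [eː] (rule 2); /i/ → [iː] (rule 2); /l/ → [ɫ] (rule 1).
All other segments surface unchanged.

5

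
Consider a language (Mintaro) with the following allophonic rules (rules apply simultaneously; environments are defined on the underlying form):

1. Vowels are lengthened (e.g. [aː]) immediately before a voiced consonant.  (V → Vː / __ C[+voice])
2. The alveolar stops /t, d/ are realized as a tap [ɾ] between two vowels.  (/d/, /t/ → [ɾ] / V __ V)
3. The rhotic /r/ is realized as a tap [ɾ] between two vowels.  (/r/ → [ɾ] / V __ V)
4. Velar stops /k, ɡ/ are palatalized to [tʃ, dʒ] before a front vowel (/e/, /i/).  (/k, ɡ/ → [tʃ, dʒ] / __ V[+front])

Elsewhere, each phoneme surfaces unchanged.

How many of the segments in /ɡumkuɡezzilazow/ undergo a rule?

7

Segments that undergo a rule: /u/ → [uː] (rule 1); /u/ → [uː] (rule 1); /ɡ/ → [dʒ] (rule 4); /e/ → [eː] (rule 1); /i/ → [iː] (rule 1); /a/ → [aː] (rule 1); /o/ → [oː] (rule 1).
All other segments surface unchanged.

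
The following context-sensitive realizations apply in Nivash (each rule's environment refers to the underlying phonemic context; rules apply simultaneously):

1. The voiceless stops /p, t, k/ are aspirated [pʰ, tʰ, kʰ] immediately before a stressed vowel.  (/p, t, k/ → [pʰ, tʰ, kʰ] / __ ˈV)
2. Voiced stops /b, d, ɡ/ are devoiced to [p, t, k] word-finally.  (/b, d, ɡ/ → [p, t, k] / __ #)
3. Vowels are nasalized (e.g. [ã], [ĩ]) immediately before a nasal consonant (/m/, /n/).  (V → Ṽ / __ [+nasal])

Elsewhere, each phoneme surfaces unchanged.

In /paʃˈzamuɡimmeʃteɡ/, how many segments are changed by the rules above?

3

Segments that undergo a rule: /a/ → [ã] (rule 3); /i/ → [ĩ] (rule 3); /ɡ/ → [k] (rule 2).
All other segments surface unchanged.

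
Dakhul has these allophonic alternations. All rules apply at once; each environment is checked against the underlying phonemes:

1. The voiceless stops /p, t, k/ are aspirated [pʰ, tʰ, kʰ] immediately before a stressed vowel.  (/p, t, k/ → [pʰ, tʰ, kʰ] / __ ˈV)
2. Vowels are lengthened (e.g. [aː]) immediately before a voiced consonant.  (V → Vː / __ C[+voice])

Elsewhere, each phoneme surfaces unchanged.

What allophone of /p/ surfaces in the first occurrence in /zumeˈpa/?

/p/ (between /e/ and /a/): immediately before a stressed vowel, so rule 1 applies → [pʰ].

[pʰ]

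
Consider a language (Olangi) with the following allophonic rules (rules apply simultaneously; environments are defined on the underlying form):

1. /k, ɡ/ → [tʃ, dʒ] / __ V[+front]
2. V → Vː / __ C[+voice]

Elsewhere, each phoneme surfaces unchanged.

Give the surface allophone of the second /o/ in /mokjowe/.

[oː]

/o/ (between /j/ and /w/) occurs before a voiced consonant → [oː] by rule 2.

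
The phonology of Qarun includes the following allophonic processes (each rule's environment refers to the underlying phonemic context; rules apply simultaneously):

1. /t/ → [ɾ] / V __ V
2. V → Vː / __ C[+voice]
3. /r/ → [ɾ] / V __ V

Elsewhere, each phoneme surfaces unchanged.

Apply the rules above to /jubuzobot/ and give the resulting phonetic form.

/j/ stays [j].
Rule 2 applies to /u/ (between /j/ and /b/: before a voiced consonant) → [uː].
/b/ stays [b].
/u/ — between /b/ and /z/, before a voiced consonant — surfaces as [uː] (rule 2).
/z/ (between /u/ and /o/): no rule targets it → [z].
/o/ meets the environment for rule 2 (before a voiced consonant) → [oː].
/b/ — not in any rule's target class → [b].
/o/ (between /b/ and /t/) fails the environment for rule 2, so it stays [o].
/t/ (word-final) is in the target of rule 1 but the environment (between two vowels) is not met → [t].

[juːbuːzoːbot]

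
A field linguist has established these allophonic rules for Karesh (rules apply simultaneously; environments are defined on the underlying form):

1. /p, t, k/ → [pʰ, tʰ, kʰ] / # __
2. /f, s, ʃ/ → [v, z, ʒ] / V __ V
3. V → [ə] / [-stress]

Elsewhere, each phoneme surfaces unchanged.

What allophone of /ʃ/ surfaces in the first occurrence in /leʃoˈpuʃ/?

[ʒ]

/ʃ/ — between /e/ and /o/, between two vowels — surfaces as [ʒ] (rule 2).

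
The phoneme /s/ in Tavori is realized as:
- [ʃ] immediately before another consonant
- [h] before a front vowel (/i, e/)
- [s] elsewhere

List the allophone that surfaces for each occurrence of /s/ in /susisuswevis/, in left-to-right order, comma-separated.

[s], [h], [s], [ʃ], [s]

Occurrence 1 (position 1): no conditioning environment matches → elsewhere allophone [s].
Occurrence 2 (position 3): before a front vowel (/i, e/) → [h].
Occurrence 3 (position 5): no conditioning environment matches → elsewhere allophone [s].
Occurrence 4 (position 7): immediately before another consonant → [ʃ].
Occurrence 5 (position 12): no conditioning environment matches → elsewhere allophone [s].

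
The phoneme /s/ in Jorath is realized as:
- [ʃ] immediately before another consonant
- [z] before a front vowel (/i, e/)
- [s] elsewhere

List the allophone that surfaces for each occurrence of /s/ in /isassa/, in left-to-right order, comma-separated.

[s], [ʃ], [s]

Occurrence 1 (position 2): no conditioning environment matches → elsewhere allophone [s].
Occurrence 2 (position 4): immediately before another consonant → [ʃ].
Occurrence 3 (position 5): no conditioning environment matches → elsewhere allophone [s].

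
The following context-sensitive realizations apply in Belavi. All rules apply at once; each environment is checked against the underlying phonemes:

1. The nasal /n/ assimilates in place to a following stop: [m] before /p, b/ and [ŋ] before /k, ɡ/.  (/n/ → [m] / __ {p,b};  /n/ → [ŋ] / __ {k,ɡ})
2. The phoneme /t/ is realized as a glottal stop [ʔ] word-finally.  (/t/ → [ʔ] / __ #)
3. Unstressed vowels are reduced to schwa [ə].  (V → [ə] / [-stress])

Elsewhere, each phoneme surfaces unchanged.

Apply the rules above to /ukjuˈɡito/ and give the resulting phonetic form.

[əkjəˈɡitə]

/u/ (word-initial) occurs in an unstressed syllable → [ə] by rule 3.
/k/ (between /u/ and /j/): no rule targets it → [k].
/j/ (between /k/ and /u/): no rule targets it → [j].
/u/ (between /j/ and /ɡ/) occurs in an unstressed syllable → [ə] by rule 3.
/ɡ/ stays [ɡ].
/i/ (between /ɡ/ and /t/) fails the environment for rule 3, so it stays [i].
/t/ (between /i/ and /o/) fails the environment for rule 2, so it stays [t].
/o/ — word-final, in an unstressed syllable — surfaces as [ə] (rule 3).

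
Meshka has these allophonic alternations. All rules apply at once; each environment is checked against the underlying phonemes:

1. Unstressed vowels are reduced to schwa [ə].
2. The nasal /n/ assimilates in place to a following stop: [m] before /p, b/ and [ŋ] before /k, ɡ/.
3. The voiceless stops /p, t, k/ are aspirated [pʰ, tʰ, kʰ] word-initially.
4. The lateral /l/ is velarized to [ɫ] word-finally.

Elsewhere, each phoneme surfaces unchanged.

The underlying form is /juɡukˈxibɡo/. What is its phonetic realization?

/j/ — not in any rule's target class → [j].
/u/ meets the environment for rule 1 (in an unstressed syllable) → [ə].
/ɡ/ (between /u/ and /u/): no rule targets it → [ɡ].
Rule 1 applies to /u/ (between /ɡ/ and /k/: in an unstressed syllable) → [ə].
/k/ — between /u/ and /x/; rule 3 does not apply here → [k].
/x/ (between /k/ and /i/) is unaffected → [x].
/i/ (between /x/ and /b/): rule 1 targets it, but not in an unstressed syllable → unchanged [i].
/b/ (between /i/ and /ɡ/) is unaffected → [b].
/ɡ/ — not in any rule's target class → [ɡ].
/o/ (word-final): in an unstressed syllable, so rule 1 applies → [ə].

[jəɡəkˈxibɡə]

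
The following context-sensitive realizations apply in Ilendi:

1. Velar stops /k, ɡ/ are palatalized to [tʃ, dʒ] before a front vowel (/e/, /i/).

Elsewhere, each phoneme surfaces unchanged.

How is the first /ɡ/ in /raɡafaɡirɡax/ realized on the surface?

/ɡ/ (between /a/ and /a/) fails the environment for rule 1, so it stays [ɡ].

[ɡ]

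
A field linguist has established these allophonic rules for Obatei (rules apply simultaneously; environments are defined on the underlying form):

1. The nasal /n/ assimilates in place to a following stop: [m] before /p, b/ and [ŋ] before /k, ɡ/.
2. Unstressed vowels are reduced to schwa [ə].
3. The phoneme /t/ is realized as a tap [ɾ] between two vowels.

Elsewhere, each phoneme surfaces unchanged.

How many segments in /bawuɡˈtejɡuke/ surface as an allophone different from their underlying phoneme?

4

Segments that undergo a rule: /a/ → [ə] (rule 2); /u/ → [ə] (rule 2); /u/ → [ə] (rule 2); /e/ → [ə] (rule 2).
All other segments surface unchanged.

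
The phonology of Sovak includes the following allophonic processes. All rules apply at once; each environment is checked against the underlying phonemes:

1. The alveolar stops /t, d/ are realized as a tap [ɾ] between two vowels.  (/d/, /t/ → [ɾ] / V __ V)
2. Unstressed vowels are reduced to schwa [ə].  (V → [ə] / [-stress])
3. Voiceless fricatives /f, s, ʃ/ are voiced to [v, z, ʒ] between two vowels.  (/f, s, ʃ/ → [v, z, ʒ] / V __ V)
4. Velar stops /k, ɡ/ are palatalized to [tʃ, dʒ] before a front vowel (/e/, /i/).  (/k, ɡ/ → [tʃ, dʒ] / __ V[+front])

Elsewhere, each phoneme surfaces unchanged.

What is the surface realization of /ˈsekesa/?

/s/ (word-initial): rule 3 targets it, but not between two vowels → unchanged [s].
/e/ — between /s/ and /k/; rule 2 does not apply here → [e].
/k/ meets the environment for rule 4 (before a front vowel) → [tʃ].
/e/ (between /k/ and /s/): in an unstressed syllable, so rule 2 applies → [ə].
/s/ (between /e/ and /a/): between two vowels, so rule 3 applies → [z].
Rule 2 applies to /a/ (word-final: in an unstressed syllable) → [ə].

[ˈsetʃəzə]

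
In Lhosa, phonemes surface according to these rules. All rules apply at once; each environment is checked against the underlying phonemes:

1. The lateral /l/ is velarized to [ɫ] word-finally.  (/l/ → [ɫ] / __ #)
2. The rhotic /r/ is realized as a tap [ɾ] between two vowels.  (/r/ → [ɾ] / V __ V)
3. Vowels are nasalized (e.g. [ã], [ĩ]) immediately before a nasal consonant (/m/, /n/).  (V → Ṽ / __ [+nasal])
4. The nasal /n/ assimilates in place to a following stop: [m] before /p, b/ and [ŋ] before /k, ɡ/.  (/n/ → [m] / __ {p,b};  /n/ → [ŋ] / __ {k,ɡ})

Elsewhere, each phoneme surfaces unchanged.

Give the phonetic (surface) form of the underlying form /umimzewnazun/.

[ũmĩmzewnazũn]

Rule 3 applies to /u/ (word-initial: before a nasal consonant) → [ũ].
Rule 3 applies to /i/ (between /m/ and /m/: before a nasal consonant) → [ĩ].
/e/ — between /z/ and /w/; rule 3 does not apply here → [e].
/n/ (between /w/ and /a/) fails the environment for rule 4, so it stays [n].
/a/ (between /n/ and /z/) is in the target of rule 3 but the environment (before a nasal consonant) is not met → [a].
/u/ — between /z/ and /n/, before a nasal consonant — surfaces as [ũ] (rule 3).
/n/ (word-final): rule 4 targets it, but not before a labial or velar stop → unchanged [n].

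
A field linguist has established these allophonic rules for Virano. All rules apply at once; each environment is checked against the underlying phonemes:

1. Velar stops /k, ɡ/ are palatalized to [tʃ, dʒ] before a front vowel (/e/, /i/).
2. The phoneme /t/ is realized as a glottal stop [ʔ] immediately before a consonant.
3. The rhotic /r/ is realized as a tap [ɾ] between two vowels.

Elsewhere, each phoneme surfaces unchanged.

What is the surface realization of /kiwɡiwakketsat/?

[tʃiwdʒiwaktʃeʔsat]

/k/ (word-initial) occurs before a front vowel → [tʃ] by rule 1.
/i/ (between /k/ and /w/): no rule targets it → [i].
/w/ (between /i/ and /ɡ/) is unaffected → [w].
Rule 1 applies to /ɡ/ (between /w/ and /i/: before a front vowel) → [dʒ].
/i/ — not in any rule's target class → [i].
/w/ — not in any rule's target class → [w].
/a/ (between /w/ and /k/): no rule targets it → [a].
/k/ — between /a/ and /k/; rule 1 does not apply here → [k].
/k/ — between /k/ and /e/, before a front vowel — surfaces as [tʃ] (rule 1).
/e/ — not in any rule's target class → [e].
/t/ — between /e/ and /s/, immediately before a consonant — surfaces as [ʔ] (rule 2).
/s/ (between /t/ and /a/) is unaffected → [s].
/a/ stays [a].
/t/ (word-final) fails the environment for rule 2, so it stays [t].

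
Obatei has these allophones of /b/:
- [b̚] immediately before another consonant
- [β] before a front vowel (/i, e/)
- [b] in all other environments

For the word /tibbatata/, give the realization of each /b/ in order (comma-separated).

[b̚], [b]

Occurrence 1 (position 3): immediately before another consonant → [b̚].
Occurrence 2 (position 4): no conditioning environment matches → elsewhere allophone [b].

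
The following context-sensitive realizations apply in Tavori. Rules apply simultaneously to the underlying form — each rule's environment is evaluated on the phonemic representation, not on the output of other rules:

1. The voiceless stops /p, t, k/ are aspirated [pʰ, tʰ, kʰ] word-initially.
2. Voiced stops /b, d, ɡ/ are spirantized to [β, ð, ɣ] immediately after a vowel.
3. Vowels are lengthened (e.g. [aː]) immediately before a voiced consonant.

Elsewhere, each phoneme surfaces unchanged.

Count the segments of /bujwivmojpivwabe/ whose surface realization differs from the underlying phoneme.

Segments that undergo a rule: /u/ → [uː] (rule 3); /i/ → [iː] (rule 3); /o/ → [oː] (rule 3); /i/ → [iː] (rule 3); /a/ → [aː] (rule 3); /b/ → [β] (rule 2).
All other segments surface unchanged.

6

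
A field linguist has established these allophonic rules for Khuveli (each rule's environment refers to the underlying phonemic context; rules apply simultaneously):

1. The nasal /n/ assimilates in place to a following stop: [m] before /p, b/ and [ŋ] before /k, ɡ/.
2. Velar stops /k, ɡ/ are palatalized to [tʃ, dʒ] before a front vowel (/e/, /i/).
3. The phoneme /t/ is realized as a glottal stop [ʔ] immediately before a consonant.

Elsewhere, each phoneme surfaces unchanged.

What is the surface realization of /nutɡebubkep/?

[nuʔdʒebubtʃep]

/n/ (word-initial) is in the target of rule 1 but the environment (before a labial or velar stop) is not met → [n].
/t/ (between /u/ and /ɡ/): immediately before a consonant, so rule 3 applies → [ʔ].
/ɡ/ meets the environment for rule 2 (before a front vowel) → [dʒ].
/k/ (between /b/ and /e/) occurs before a front vowel → [tʃ] by rule 2.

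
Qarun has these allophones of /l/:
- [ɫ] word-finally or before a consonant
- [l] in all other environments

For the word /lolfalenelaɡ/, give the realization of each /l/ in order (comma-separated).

Occurrence 1 (position 1): no conditioning environment matches → elsewhere allophone [l].
Occurrence 2 (position 3): word-finally or before a consonant → [ɫ].
Occurrence 3 (position 6): no conditioning environment matches → elsewhere allophone [l].
Occurrence 4 (position 10): no conditioning environment matches → elsewhere allophone [l].

[l], [ɫ], [l], [l]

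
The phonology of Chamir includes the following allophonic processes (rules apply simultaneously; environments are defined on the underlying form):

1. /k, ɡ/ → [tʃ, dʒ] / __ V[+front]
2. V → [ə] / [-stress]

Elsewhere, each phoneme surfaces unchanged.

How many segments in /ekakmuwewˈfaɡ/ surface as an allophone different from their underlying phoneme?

4

Segments that undergo a rule: /e/ → [ə] (rule 2); /a/ → [ə] (rule 2); /u/ → [ə] (rule 2); /e/ → [ə] (rule 2).
All other segments surface unchanged.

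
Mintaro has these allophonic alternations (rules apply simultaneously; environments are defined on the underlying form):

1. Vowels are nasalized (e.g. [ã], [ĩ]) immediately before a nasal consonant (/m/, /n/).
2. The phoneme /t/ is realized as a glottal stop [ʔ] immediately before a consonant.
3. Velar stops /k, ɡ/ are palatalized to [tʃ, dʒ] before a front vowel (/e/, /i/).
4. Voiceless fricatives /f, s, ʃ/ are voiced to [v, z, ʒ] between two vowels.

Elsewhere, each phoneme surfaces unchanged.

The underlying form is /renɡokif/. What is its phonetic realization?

[rẽnɡotʃif]

/r/ stays [r].
/e/ — between /r/ and /n/, before a nasal consonant — surfaces as [ẽ] (rule 1).
/n/ stays [n].
/ɡ/ (between /n/ and /o/) is in the target of rule 3 but the environment (before a front vowel) is not met → [ɡ].
/o/ — between /ɡ/ and /k/; rule 1 does not apply here → [o].
Rule 3 applies to /k/ (between /o/ and /i/: before a front vowel) → [tʃ].
/i/ (between /k/ and /f/) fails the environment for rule 1, so it stays [i].
/f/ (word-final): rule 4 targets it, but not between two vowels → unchanged [f].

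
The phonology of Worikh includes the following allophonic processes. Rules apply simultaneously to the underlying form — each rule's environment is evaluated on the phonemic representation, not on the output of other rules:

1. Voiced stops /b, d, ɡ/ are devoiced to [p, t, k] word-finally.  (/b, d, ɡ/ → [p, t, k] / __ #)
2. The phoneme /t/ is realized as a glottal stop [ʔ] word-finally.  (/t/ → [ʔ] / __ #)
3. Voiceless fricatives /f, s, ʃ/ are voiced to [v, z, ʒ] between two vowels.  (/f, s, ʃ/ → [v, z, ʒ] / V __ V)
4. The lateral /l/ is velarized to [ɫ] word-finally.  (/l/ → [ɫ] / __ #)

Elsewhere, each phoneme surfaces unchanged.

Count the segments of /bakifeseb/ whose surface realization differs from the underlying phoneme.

Segments that undergo a rule: /f/ → [v] (rule 3); /s/ → [z] (rule 3); /b/ → [p] (rule 1).
All other segments surface unchanged.

3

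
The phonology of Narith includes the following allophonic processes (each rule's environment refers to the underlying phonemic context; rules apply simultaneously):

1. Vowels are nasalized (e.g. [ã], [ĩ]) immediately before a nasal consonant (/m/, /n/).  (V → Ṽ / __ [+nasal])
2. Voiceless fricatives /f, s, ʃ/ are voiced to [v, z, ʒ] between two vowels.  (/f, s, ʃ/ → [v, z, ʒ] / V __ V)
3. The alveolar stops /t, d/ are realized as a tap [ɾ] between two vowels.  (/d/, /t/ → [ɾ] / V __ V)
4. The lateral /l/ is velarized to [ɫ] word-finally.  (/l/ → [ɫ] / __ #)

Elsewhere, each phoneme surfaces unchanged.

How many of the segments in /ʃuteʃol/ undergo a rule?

Segments that undergo a rule: /t/ → [ɾ] (rule 3); /ʃ/ → [ʒ] (rule 2); /l/ → [ɫ] (rule 4).
All other segments surface unchanged.

3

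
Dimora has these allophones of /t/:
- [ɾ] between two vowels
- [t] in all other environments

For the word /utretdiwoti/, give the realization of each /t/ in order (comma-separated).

Occurrence 1 (position 2): no conditioning environment matches → elsewhere allophone [t].
Occurrence 2 (position 5): no conditioning environment matches → elsewhere allophone [t].
Occurrence 3 (position 10): between two vowels → [ɾ].

[t], [t], [ɾ]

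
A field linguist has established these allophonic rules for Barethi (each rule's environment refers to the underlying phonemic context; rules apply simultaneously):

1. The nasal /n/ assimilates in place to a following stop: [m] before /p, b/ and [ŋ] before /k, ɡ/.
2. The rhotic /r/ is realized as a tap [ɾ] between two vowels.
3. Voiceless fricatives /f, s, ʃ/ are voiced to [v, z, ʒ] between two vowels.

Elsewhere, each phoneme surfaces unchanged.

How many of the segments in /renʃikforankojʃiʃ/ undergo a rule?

2

Segments that undergo a rule: /r/ → [ɾ] (rule 2); /n/ → [ŋ] (rule 1).
All other segments surface unchanged.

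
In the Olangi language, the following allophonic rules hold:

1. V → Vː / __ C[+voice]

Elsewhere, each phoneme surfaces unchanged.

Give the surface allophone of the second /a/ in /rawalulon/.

/a/ — between /w/ and /l/, before a voiced consonant — surfaces as [aː] (rule 1).

[aː]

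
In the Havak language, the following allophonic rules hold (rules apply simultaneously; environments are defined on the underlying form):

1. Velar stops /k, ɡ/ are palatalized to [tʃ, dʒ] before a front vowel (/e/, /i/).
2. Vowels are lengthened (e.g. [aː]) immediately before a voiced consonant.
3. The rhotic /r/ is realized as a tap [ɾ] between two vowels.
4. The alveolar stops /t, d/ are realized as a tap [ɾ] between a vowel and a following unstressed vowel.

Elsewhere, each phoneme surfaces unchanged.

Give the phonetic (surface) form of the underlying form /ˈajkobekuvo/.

/a/ meets the environment for rule 2 (before a voiced consonant) → [aː].
/k/ (between /j/ and /o/): rule 1 targets it, but not before a front vowel → unchanged [k].
/o/ (between /k/ and /b/): before a voiced consonant, so rule 2 applies → [oː].
/e/ (between /b/ and /k/): rule 2 targets it, but not before a voiced consonant → unchanged [e].
/k/ — between /e/ and /u/; rule 1 does not apply here → [k].
/u/ — between /k/ and /v/, before a voiced consonant — surfaces as [uː] (rule 2).
/o/ (word-final): rule 2 targets it, but not before a voiced consonant → unchanged [o].

[ˈaːjkoːbekuːvo]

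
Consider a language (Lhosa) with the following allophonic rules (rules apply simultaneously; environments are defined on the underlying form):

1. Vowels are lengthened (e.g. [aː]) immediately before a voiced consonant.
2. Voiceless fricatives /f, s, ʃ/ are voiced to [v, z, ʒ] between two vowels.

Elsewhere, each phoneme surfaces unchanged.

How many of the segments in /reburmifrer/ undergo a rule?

3

Segments that undergo a rule: /e/ → [eː] (rule 1); /u/ → [uː] (rule 1); /e/ → [eː] (rule 1).
All other segments surface unchanged.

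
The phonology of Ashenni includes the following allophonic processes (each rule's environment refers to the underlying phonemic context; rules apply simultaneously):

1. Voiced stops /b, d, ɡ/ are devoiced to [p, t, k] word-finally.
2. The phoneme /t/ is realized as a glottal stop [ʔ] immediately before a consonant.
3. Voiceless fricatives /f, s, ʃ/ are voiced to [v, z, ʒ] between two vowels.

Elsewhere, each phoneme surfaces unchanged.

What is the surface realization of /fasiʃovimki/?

/f/ (word-initial): rule 3 targets it, but not between two vowels → unchanged [f].
/s/ meets the environment for rule 3 (between two vowels) → [z].
/ʃ/ meets the environment for rule 3 (between two vowels) → [ʒ].

[faziʒovimki]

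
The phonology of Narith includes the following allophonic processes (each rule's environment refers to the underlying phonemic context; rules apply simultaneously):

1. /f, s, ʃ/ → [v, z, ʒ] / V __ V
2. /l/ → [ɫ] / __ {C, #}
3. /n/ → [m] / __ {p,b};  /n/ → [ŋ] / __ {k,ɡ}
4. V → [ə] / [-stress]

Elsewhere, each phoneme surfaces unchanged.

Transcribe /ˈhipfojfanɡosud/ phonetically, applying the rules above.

[ˈhipfəjfəŋɡəzəd]

/i/ — between /h/ and /p/; rule 4 does not apply here → [i].
/f/ — between /p/ and /o/; rule 1 does not apply here → [f].
/o/ (between /f/ and /j/): in an unstressed syllable, so rule 4 applies → [ə].
/f/ (between /j/ and /a/) fails the environment for rule 1, so it stays [f].
/a/ — between /f/ and /n/, in an unstressed syllable — surfaces as [ə] (rule 4).
/n/ — between /a/ and /ɡ/, before a labial or velar stop — surfaces as [ŋ] (rule 3).
/o/ (between /ɡ/ and /s/): in an unstressed syllable, so rule 4 applies → [ə].
Rule 1 applies to /s/ (between /o/ and /u/: between two vowels) → [z].
Rule 4 applies to /u/ (between /s/ and /d/: in an unstressed syllable) → [ə].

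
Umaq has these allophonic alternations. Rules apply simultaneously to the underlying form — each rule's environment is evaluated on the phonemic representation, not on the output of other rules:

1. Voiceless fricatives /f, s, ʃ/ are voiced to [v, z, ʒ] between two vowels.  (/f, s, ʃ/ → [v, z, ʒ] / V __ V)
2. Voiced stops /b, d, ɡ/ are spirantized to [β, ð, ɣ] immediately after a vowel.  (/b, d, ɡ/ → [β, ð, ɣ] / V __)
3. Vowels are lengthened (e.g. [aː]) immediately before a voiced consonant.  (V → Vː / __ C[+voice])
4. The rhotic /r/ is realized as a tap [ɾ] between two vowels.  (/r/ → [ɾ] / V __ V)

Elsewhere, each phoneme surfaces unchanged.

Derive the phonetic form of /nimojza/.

[niːmoːjza]

/n/ — not in any rule's target class → [n].
/i/ (between /n/ and /m/) occurs before a voiced consonant → [iː] by rule 3.
/m/ (between /i/ and /o/): no rule targets it → [m].
/o/ meets the environment for rule 3 (before a voiced consonant) → [oː].
/j/ — not in any rule's target class → [j].
/z/ — not in any rule's target class → [z].
/a/ (word-final) fails the environment for rule 3, so it stays [a].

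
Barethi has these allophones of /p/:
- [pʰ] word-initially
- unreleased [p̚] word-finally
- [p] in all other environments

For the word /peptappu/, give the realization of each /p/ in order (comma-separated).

[pʰ], [p], [p], [p]

Occurrence 1 (position 1): word-initially → [pʰ].
Occurrence 2 (position 3): no conditioning environment matches → elsewhere allophone [p].
Occurrence 3 (position 6): no conditioning environment matches → elsewhere allophone [p].
Occurrence 4 (position 7): no conditioning environment matches → elsewhere allophone [p].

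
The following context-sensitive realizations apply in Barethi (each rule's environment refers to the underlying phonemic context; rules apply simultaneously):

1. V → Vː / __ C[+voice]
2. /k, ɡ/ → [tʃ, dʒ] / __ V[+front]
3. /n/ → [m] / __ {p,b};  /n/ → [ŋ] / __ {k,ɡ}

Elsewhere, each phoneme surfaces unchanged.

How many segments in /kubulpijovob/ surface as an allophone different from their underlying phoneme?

5

Segments that undergo a rule: /u/ → [uː] (rule 1); /u/ → [uː] (rule 1); /i/ → [iː] (rule 1); /o/ → [oː] (rule 1); /o/ → [oː] (rule 1).
All other segments surface unchanged.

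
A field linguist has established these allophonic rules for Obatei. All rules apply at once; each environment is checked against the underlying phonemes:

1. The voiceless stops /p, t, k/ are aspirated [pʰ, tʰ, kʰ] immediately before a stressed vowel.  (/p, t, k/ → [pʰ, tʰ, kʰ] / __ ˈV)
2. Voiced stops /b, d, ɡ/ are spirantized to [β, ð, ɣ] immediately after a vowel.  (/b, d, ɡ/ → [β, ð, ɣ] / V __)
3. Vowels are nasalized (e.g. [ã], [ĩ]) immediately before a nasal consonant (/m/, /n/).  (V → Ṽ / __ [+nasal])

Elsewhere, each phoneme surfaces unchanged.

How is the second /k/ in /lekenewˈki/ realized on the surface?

/k/ meets the environment for rule 1 (immediately before a stressed vowel) → [kʰ].

[kʰ]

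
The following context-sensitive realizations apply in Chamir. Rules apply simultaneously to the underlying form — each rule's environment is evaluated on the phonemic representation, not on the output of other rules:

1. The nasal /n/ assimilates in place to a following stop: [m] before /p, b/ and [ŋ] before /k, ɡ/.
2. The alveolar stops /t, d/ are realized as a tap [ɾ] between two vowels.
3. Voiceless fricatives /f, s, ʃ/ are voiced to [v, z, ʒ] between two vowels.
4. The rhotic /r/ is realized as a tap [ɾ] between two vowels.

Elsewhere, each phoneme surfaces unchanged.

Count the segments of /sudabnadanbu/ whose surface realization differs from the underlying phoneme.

3

Segments that undergo a rule: /d/ → [ɾ] (rule 2); /d/ → [ɾ] (rule 2); /n/ → [m] (rule 1).
All other segments surface unchanged.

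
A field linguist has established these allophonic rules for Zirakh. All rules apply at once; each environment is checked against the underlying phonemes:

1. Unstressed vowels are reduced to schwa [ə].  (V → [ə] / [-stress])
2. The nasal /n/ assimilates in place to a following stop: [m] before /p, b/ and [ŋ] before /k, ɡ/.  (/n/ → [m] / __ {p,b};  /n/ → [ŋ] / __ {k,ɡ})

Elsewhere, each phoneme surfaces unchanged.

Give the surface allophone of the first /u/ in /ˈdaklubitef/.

[ə]

Rule 1 applies to /u/ (between /l/ and /b/: in an unstressed syllable) → [ə].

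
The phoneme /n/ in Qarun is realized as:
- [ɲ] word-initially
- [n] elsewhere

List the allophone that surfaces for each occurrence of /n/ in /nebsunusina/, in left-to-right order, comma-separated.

[ɲ], [n], [n]

Occurrence 1 (position 1): word-initially → [ɲ].
Occurrence 2 (position 6): no conditioning environment matches → elsewhere allophone [n].
Occurrence 3 (position 10): no conditioning environment matches → elsewhere allophone [n].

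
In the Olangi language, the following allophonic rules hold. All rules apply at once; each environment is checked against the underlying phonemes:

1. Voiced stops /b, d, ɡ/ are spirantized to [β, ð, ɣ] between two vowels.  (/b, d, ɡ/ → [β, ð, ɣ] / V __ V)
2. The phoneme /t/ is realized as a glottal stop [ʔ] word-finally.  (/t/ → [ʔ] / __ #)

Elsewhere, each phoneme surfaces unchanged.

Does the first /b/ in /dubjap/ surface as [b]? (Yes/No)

/b/ — between /u/ and /j/; rule 1 does not apply here → [b].
The actual realization is [b], which matches [b].

Yes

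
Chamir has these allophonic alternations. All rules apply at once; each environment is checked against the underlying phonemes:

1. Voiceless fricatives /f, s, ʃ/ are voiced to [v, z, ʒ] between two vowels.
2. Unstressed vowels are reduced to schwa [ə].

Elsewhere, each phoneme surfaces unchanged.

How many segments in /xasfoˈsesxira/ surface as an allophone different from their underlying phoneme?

Segments that undergo a rule: /a/ → [ə] (rule 2); /o/ → [ə] (rule 2); /s/ → [z] (rule 1); /i/ → [ə] (rule 2); /a/ → [ə] (rule 2).
All other segments surface unchanged.

5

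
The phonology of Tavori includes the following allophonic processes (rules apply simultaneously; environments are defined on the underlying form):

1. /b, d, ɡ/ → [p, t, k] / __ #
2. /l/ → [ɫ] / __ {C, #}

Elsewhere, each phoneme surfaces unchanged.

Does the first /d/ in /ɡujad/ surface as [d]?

No

Rule 1 applies to /d/ (word-final: word-finally) → [t].
The actual realization is [t], not [d].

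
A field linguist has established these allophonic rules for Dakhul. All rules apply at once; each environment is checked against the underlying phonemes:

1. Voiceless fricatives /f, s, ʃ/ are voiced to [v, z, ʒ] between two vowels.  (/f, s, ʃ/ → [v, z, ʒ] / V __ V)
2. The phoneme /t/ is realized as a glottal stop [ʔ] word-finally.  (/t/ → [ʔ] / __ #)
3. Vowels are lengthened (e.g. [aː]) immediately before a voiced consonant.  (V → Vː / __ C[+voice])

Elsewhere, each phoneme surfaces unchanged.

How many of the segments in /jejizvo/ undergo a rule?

2

Segments that undergo a rule: /e/ → [eː] (rule 3); /i/ → [iː] (rule 3).
All other segments surface unchanged.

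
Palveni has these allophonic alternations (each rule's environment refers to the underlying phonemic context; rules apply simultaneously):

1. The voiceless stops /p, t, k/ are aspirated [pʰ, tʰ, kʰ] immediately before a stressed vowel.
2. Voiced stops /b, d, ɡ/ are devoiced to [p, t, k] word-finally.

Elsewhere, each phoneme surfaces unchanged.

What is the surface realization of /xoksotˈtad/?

/x/ (word-initial) is unaffected → [x].
/o/ — not in any rule's target class → [o].
/k/ (between /o/ and /s/) fails the environment for rule 1, so it stays [k].
/s/ (between /k/ and /o/) is unaffected → [s].
/o/ (between /s/ and /t/) is unaffected → [o].
/t/ (between /o/ and /t/): rule 1 targets it, but not immediately before a stressed vowel → unchanged [t].
/t/ (between /t/ and /a/) occurs immediately before a stressed vowel → [tʰ] by rule 1.
/a/ (between /t/ and /d/) is unaffected → [a].
/d/ meets the environment for rule 2 (word-finally) → [t].

[xoksotˈtʰat]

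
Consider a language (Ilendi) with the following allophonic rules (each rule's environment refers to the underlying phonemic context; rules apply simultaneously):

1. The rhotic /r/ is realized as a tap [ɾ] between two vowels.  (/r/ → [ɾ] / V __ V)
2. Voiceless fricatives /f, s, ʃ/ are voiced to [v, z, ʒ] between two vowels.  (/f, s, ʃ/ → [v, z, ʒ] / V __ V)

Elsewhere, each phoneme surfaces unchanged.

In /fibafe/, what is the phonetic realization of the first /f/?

[f]

/f/ — word-initial; rule 2 does not apply here → [f].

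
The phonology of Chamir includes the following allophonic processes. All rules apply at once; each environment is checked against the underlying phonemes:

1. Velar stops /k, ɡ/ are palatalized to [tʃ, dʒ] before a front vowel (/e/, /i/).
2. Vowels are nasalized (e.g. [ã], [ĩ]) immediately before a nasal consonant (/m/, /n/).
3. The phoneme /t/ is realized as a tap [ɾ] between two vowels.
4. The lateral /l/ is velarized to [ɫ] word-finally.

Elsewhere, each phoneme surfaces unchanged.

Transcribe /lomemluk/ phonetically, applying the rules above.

/l/ (word-initial) fails the environment for rule 4, so it stays [l].
/o/ (between /l/ and /m/) occurs before a nasal consonant → [õ] by rule 2.
/m/ (between /o/ and /e/): no rule targets it → [m].
/e/ — between /m/ and /m/, before a nasal consonant — surfaces as [ẽ] (rule 2).
/m/ stays [m].
/l/ (between /m/ and /u/) fails the environment for rule 4, so it stays [l].
/u/ — between /l/ and /k/; rule 2 does not apply here → [u].
/k/ — word-final; rule 1 does not apply here → [k].

[lõmẽmluk]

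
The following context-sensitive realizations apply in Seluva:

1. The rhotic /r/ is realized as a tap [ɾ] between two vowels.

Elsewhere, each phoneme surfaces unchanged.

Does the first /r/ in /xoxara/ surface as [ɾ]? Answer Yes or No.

/r/ (between /a/ and /a/): between two vowels, so rule 1 applies → [ɾ].
The actual realization is [ɾ], which matches [ɾ].

Yes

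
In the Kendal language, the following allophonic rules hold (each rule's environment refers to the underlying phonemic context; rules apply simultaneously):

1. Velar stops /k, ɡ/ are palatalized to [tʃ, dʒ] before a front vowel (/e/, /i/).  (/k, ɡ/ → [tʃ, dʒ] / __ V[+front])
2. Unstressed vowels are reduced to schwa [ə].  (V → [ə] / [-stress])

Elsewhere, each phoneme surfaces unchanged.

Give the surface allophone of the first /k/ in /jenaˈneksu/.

/k/ (between /e/ and /s/): rule 1 targets it, but not before a front vowel → unchanged [k].

[k]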